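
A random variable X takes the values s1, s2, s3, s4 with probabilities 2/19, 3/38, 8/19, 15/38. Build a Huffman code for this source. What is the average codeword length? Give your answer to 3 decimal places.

1.763 bits/symbol

Repeatedly combine the two least-probable nodes; the expected code length is the sum of the merged weights.
merge 3/38 + 2/19 → 7/38
merge 7/38 + 15/38 → 11/19
merge 8/19 + 11/19 → 1
L = 7/38 + 11/19 + 1 = 67/38 ≈ 1.763 bits/symbol.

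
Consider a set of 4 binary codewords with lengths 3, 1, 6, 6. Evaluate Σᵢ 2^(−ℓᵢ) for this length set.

0.65625

With common denominator 2^6 = 64: Σ 2^(−ℓᵢ) = 8/64 + 32/64 + 1/64 + 1/64 = 42/64 = 0.65625.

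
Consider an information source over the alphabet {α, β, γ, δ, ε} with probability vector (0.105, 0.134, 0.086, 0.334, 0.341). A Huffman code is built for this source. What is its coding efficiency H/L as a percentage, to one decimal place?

96.2%

Entropy H = −Σ p log₂ p ≈ 2.0921 bits.
Huffman merges: 43/500+21/200→191/1000; 67/500+191/1000→13/40; 13/40+167/500→659/1000; 341/1000+659/1000→1. L = 87/40 ≈ 2.1750.
Efficiency = H/L = 2.0921/2.1750 = 96.2%.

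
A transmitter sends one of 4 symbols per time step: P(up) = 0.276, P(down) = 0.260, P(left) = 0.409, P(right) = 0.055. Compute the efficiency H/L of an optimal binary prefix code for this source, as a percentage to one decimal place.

93.2%

Entropy H = −Σ p log₂ p ≈ 1.7756 bits.
Huffman merges: 11/200+13/50→63/200; 69/250+63/200→591/1000; 409/1000+591/1000→1. L = 953/500 ≈ 1.9060.
Efficiency = H/L = 1.7756/1.9060 = 93.2%.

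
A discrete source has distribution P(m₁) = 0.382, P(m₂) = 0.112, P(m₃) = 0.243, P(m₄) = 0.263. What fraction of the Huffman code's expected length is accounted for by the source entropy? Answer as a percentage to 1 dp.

Entropy H = −Σ p log₂ p ≈ 1.8868 bits.
Huffman merges: 14/125+243/1000→71/200; 263/1000+71/200→309/500; 191/500+309/500→1. L = 1973/1000 ≈ 1.9730.
Efficiency = H/L = 1.8868/1.9730 = 95.6%.

95.6%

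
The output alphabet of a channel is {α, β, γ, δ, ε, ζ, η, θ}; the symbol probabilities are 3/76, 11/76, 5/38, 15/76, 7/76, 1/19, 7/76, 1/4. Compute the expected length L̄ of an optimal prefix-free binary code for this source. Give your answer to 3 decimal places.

2.829 bits/symbol

Repeatedly combine the two least-probable nodes; the expected code length is the sum of the merged weights.
merge 3/76 + 1/19 → 7/76
merge 7/76 + 7/76 → 7/38
merge 7/76 + 5/38 → 17/76
merge 11/76 + 7/38 → 25/76
merge 15/76 + 17/76 → 8/19
merge 1/4 + 25/76 → 11/19
merge 8/19 + 11/19 → 1
L = 7/76 + 7/38 + 17/76 + 25/76 + 8/19 + 11/19 + 1 = 215/76 ≈ 2.829 bits/symbol.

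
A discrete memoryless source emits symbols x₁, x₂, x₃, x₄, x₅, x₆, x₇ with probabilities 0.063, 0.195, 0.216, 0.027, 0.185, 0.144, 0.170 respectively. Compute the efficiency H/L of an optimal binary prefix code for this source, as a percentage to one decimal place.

97.7%

Entropy H = −Σ p log₂ p ≈ 2.6170 bits.
Huffman merges: 27/1000+63/1000→9/100; 9/100+18/125→117/500; 17/100+37/200→71/200; 39/200+27/125→411/1000; 117/500+71/200→589/1000; 411/1000+589/1000→1. L = 2679/1000 ≈ 2.6790.
Efficiency = H/L = 2.6170/2.6790 = 97.7%.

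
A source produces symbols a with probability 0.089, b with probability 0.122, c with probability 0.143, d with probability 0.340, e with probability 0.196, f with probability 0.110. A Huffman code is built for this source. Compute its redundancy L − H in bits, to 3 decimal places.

0.042 bits

Entropy H = −Σ p log₂ p ≈ 2.4224 bits.
Huffman merges: 89/1000+11/100→199/1000; 61/500+143/1000→53/200; 49/250+199/1000→79/200; 53/200+17/50→121/200; 79/200+121/200→1. L = 308/125 ≈ 2.4640.
L − H = 2.4640 − 2.4224 = 0.042 bits.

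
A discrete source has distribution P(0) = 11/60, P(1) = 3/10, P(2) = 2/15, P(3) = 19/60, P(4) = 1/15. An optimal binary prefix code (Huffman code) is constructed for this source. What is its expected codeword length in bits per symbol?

Repeatedly combine the two least-probable nodes; the expected code length is the sum of the merged weights.
merge 1/15 + 2/15 → 1/5
merge 11/60 + 1/5 → 23/60
merge 3/10 + 19/60 → 37/60
merge 23/60 + 37/60 → 1
L = 1/5 + 23/60 + 37/60 + 1 = 11/5 = 2.2 bits/symbol.

2.2 bits/symbol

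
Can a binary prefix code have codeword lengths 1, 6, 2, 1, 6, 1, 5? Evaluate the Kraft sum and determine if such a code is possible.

1.8125; no

With common denominator 2^6 = 64: Σ 2^(−ℓᵢ) = 32/64 + 1/64 + 16/64 + 32/64 + 1/64 + 32/64 + 2/64 = 116/64 = 1.8125.
Kraft's inequality requires Σ ≤ 1; here Σ = 1.8125 > 1, so no such prefix code exists.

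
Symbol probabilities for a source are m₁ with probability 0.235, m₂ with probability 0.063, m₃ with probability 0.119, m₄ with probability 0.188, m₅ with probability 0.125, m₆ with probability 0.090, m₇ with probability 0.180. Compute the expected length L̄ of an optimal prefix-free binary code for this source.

Repeatedly combine the two least-probable nodes; the expected code length is the sum of the merged weights.
merge 63/1000 + 9/100 → 153/1000
merge 119/1000 + 1/8 → 61/250
merge 153/1000 + 9/50 → 333/1000
merge 47/250 + 47/200 → 423/1000
merge 61/250 + 333/1000 → 577/1000
merge 423/1000 + 577/1000 → 1
L = 153/1000 + 61/250 + 333/1000 + 423/1000 + 577/1000 + 1 = 273/100 = 2.73 bits/symbol.

2.73 bits/symbol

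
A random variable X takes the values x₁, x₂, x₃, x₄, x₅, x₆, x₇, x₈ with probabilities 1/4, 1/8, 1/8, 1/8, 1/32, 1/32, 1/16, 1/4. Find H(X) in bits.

Each probability is a power of 1/2, so log₂(1/p) is an integer.
H = Σ p·log₂(1/p) = 1/4·2 + 1/8·3 + 1/8·3 + 1/8·3 + 1/32·5 + 1/32·5 + 1/16·4 + 1/4·2 = 2.6875 bits.

2.6875 bits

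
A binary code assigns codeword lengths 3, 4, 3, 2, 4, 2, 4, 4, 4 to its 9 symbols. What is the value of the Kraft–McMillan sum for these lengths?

1.0625

With common denominator 2^4 = 16: Σ 2^(−ℓᵢ) = 2/16 + 1/16 + 2/16 + 4/16 + 1/16 + 4/16 + 1/16 + 1/16 + 1/16 = 17/16 = 1.0625.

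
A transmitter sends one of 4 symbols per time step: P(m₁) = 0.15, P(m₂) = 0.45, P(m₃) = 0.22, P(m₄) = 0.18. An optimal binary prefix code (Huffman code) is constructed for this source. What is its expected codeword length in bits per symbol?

1.88 bits/symbol

Repeatedly combine the two least-probable nodes; the expected code length is the sum of the merged weights.
merge 3/20 + 9/50 → 33/100
merge 11/50 + 33/100 → 11/20
merge 9/20 + 11/20 → 1
L = 33/100 + 11/20 + 1 = 47/25 = 1.88 bits/symbol.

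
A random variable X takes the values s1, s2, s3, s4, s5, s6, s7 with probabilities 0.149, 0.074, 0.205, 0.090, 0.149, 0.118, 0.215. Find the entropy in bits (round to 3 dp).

2.718 bits

H = −Σ pᵢ log₂ pᵢ.
−0.149·log₂(0.149) = 0.4092
−0.074·log₂(0.074) = 0.2780
−0.205·log₂(0.205) = 0.4687
−0.090·log₂(0.090) = 0.3127
−0.149·log₂(0.149) = 0.4092
−0.118·log₂(0.118) = 0.3638
−0.215·log₂(0.215) = 0.4768
Sum ≈ 2.7184 → 2.718 bits.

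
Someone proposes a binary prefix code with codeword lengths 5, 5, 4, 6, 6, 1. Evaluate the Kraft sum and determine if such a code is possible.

With common denominator 2^6 = 64: Σ 2^(−ℓᵢ) = 2/64 + 2/64 + 4/64 + 1/64 + 1/64 + 32/64 = 42/64 = 0.65625.
Kraft's inequality requires Σ ≤ 1; here Σ = 0.65625 ≤ 1, so such a prefix code exists.

0.65625; yes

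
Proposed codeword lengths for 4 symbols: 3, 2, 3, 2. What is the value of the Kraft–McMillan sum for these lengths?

With common denominator 2^3 = 8: Σ 2^(−ℓᵢ) = 1/8 + 2/8 + 1/8 + 2/8 = 6/8 = 0.75.

0.75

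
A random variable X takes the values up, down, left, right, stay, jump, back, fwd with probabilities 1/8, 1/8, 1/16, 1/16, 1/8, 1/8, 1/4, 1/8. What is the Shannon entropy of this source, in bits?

Each probability is a power of 1/2, so log₂(1/p) is an integer.
H = Σ p·log₂(1/p) = 1/8·3 + 1/8·3 + 1/16·4 + 1/16·4 + 1/8·3 + 1/8·3 + 1/4·2 + 1/8·3 = 2.875 bits.

2.875 bits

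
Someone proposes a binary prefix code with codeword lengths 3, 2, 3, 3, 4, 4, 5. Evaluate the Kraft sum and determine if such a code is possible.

With common denominator 2^5 = 32: Σ 2^(−ℓᵢ) = 4/32 + 8/32 + 4/32 + 4/32 + 2/32 + 2/32 + 1/32 = 25/32 = 0.78125.
Kraft's inequality requires Σ ≤ 1; here Σ = 0.78125 ≤ 1, so such a prefix code exists.

0.78125; yes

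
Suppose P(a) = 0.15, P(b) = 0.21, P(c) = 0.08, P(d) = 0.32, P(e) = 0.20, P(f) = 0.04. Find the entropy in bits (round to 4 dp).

H = −Σ pᵢ log₂ pᵢ.
−0.15·log₂(0.15) = 0.4105
−0.21·log₂(0.21) = 0.4728
−0.08·log₂(0.08) = 0.2915
−0.32·log₂(0.32) = 0.5260
−0.20·log₂(0.20) = 0.4644
−0.04·log₂(0.04) = 0.1858
Sum ≈ 2.3511 → 2.3511 bits.

2.3511 bits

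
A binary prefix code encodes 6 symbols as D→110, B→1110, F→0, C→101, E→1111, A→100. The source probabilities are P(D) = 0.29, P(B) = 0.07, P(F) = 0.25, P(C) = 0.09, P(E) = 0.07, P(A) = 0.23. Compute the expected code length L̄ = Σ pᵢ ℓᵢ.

2.64 bits/symbol

L̄ = Σ pᵢ·ℓᵢ = 0.29·3 + 0.07·4 + 0.25·1 + 0.09·3 + 0.07·4 + 0.23·3 = 2.64 bits/symbol.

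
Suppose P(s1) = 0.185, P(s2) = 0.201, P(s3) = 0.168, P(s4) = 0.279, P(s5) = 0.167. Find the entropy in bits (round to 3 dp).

H = −Σ pᵢ log₂ pᵢ.
−0.185·log₂(0.185) = 0.4504
−0.201·log₂(0.201) = 0.4653
−0.168·log₂(0.168) = 0.4323
−0.279·log₂(0.279) = 0.5138
−0.167·log₂(0.167) = 0.4312
Sum ≈ 2.2930 → 2.293 bits.

2.293 bits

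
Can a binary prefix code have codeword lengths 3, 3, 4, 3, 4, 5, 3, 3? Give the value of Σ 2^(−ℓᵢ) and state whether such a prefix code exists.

0.78125; yes

With common denominator 2^5 = 32: Σ 2^(−ℓᵢ) = 4/32 + 4/32 + 2/32 + 4/32 + 2/32 + 1/32 + 4/32 + 4/32 = 25/32 = 0.78125.
Kraft's inequality requires Σ ≤ 1; here Σ = 0.78125 ≤ 1, so such a prefix code exists.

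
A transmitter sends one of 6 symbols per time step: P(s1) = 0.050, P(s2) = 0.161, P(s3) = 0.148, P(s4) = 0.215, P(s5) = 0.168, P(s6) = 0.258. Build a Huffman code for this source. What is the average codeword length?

Repeatedly combine the two least-probable nodes; the expected code length is the sum of the merged weights.
merge 1/20 + 37/250 → 99/500
merge 161/1000 + 21/125 → 329/1000
merge 99/500 + 43/200 → 413/1000
merge 129/500 + 329/1000 → 587/1000
merge 413/1000 + 587/1000 → 1
L = 99/500 + 329/1000 + 413/1000 + 587/1000 + 1 = 2527/1000 = 2.527 bits/symbol.

2.527 bits/symbol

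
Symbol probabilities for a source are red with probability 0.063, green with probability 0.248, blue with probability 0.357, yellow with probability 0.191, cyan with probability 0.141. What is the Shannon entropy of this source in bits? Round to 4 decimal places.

2.1353 bits

H = −Σ pᵢ log₂ pᵢ.
−0.063·log₂(0.063) = 0.2513
−0.248·log₂(0.248) = 0.4989
−0.357·log₂(0.357) = 0.5305
−0.191·log₂(0.191) = 0.4562
−0.141·log₂(0.141) = 0.3985
Sum ≈ 2.1353 → 2.1353 bits.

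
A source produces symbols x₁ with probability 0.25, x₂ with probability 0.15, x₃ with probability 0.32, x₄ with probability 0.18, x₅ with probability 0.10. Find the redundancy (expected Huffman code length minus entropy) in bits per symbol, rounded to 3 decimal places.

0.036 bits

Entropy H = −Σ p log₂ p ≈ 2.2141 bits.
Huffman merges: 1/10+3/20→1/4; 9/50+1/4→43/100; 1/4+8/25→57/100; 43/100+57/100→1. L = 9/4 ≈ 2.2500.
L − H = 2.2500 − 2.2141 = 0.036 bits.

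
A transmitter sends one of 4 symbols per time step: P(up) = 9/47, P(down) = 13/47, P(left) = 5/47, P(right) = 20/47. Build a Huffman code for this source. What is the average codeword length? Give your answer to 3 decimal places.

Repeatedly combine the two least-probable nodes; the expected code length is the sum of the merged weights.
merge 5/47 + 9/47 → 14/47
merge 13/47 + 14/47 → 27/47
merge 20/47 + 27/47 → 1
L = 14/47 + 27/47 + 1 = 88/47 ≈ 1.872 bits/symbol.

1.872 bits/symbol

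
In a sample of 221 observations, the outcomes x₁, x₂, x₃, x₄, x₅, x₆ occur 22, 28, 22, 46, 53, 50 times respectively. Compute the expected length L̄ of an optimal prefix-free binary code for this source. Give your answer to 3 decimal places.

2.525 bits/symbol

Probabilities are the counts divided by 221.
Repeatedly combine the two least-probable nodes; the expected code length is the sum of the merged weights.
merge 22/221 + 22/221 → 44/221
merge 28/221 + 44/221 → 72/221
merge 46/221 + 50/221 → 96/221
merge 53/221 + 72/221 → 125/221
merge 96/221 + 125/221 → 1
L = 44/221 + 72/221 + 96/221 + 125/221 + 1 = 558/221 ≈ 2.525 bits/symbol.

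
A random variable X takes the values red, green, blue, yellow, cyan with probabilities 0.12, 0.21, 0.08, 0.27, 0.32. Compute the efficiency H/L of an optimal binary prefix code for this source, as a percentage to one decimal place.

98.5%

Entropy H = −Σ p log₂ p ≈ 2.1675 bits.
Huffman merges: 2/25+3/25→1/5; 1/5+21/100→41/100; 27/100+8/25→59/100; 41/100+59/100→1. L = 11/5 ≈ 2.2000.
Efficiency = H/L = 2.1675/2.2000 = 98.5%.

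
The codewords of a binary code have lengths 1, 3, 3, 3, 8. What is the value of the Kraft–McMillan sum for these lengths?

With common denominator 2^8 = 256: Σ 2^(−ℓᵢ) = 128/256 + 32/256 + 32/256 + 32/256 + 1/256 = 225/256 = 0.87890625.

0.87890625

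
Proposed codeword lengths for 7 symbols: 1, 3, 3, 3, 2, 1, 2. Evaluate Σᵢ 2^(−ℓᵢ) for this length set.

With common denominator 2^3 = 8: Σ 2^(−ℓᵢ) = 4/8 + 1/8 + 1/8 + 1/8 + 2/8 + 4/8 + 2/8 = 15/8 = 1.875.

1.875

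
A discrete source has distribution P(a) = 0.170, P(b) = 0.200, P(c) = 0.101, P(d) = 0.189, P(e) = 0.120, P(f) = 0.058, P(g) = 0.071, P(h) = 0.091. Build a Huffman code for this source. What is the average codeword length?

Repeatedly combine the two least-probable nodes; the expected code length is the sum of the merged weights.
merge 29/500 + 71/1000 → 129/1000
merge 91/1000 + 101/1000 → 24/125
merge 3/25 + 129/1000 → 249/1000
merge 17/100 + 189/1000 → 359/1000
merge 24/125 + 1/5 → 49/125
merge 249/1000 + 359/1000 → 76/125
merge 49/125 + 76/125 → 1
L = 129/1000 + 24/125 + 249/1000 + 359/1000 + 49/125 + 76/125 + 1 = 2929/1000 = 2.929 bits/symbol.

2.929 bits/symbol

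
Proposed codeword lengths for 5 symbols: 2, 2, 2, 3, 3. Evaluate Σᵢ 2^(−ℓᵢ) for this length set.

With common denominator 2^3 = 8: Σ 2^(−ℓᵢ) = 2/8 + 2/8 + 2/8 + 1/8 + 1/8 = 8/8 = 1.

1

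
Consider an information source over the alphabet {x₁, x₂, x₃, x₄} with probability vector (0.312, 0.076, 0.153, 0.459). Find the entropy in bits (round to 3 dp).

H = −Σ pᵢ log₂ pᵢ.
−0.312·log₂(0.312) = 0.5243
−0.076·log₂(0.076) = 0.2826
−0.153·log₂(0.153) = 0.4144
−0.459·log₂(0.459) = 0.5157
Sum ≈ 1.7369 → 1.737 bits.

1.737 bits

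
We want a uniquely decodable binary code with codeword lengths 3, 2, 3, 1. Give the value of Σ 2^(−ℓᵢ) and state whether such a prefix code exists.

1; yes

With common denominator 2^3 = 8: Σ 2^(−ℓᵢ) = 1/8 + 2/8 + 1/8 + 4/8 = 8/8 = 1.
Kraft's inequality requires Σ ≤ 1; here Σ = 1 ≤ 1, so such a prefix code exists.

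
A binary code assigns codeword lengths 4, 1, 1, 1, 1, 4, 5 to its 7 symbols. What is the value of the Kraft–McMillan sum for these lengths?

With common denominator 2^5 = 32: Σ 2^(−ℓᵢ) = 2/32 + 16/32 + 16/32 + 16/32 + 16/32 + 2/32 + 1/32 = 69/32 = 2.15625.

2.15625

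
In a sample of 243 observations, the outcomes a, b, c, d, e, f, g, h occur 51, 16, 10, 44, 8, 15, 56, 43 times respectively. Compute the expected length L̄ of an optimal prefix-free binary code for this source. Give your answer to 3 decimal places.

Probabilities are the counts divided by 243.
Repeatedly combine the two least-probable nodes; the expected code length is the sum of the merged weights.
merge 8/243 + 10/243 → 2/27
merge 5/81 + 16/243 → 31/243
merge 2/27 + 31/243 → 49/243
merge 43/243 + 44/243 → 29/81
merge 49/243 + 17/81 → 100/243
merge 56/243 + 29/81 → 143/243
merge 100/243 + 143/243 → 1
L = 2/27 + 31/243 + 49/243 + 29/81 + 100/243 + 143/243 + 1 = 671/243 ≈ 2.761 bits/symbol.

2.761 bits/symbol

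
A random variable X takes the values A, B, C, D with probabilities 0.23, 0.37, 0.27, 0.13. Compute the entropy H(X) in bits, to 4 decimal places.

H = −Σ pᵢ log₂ pᵢ.
−0.23·log₂(0.23) = 0.4877
−0.37·log₂(0.37) = 0.5307
−0.27·log₂(0.27) = 0.5100
−0.13·log₂(0.13) = 0.3826
Sum ≈ 1.9111 → 1.9111 bits.

1.9111 bits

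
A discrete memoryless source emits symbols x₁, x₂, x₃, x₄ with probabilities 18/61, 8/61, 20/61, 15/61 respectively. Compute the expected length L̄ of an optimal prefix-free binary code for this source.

Repeatedly combine the two least-probable nodes; the expected code length is the sum of the merged weights.
merge 8/61 + 15/61 → 23/61
merge 18/61 + 20/61 → 38/61
merge 23/61 + 38/61 → 1
L = 23/61 + 38/61 + 1 = 2 bits/symbol.

2 bits/symbol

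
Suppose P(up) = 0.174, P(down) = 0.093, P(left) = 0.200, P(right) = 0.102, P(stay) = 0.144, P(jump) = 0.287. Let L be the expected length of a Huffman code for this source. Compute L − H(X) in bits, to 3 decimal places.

0.036 bits

Entropy H = −Σ p log₂ p ≈ 2.4774 bits.
Huffman merges: 93/1000+51/500→39/200; 18/125+87/500→159/500; 39/200+1/5→79/200; 287/1000+159/500→121/200; 79/200+121/200→1. L = 2513/1000 ≈ 2.5130.
L − H = 2.5130 − 2.4774 = 0.036 bits.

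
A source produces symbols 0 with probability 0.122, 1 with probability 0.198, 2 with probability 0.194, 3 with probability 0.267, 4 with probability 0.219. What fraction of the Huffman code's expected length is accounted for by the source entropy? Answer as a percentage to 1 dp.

Entropy H = −Σ p log₂ p ≈ 2.2804 bits.
Huffman merges: 61/500+97/500→79/250; 99/500+219/1000→417/1000; 267/1000+79/250→583/1000; 417/1000+583/1000→1. L = 579/250 ≈ 2.3160.
Efficiency = H/L = 2.2804/2.3160 = 98.5%.

98.5%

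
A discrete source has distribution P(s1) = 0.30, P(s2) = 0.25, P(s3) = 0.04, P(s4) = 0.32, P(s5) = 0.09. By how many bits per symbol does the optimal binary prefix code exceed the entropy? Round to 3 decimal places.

Entropy H = −Σ p log₂ p ≈ 2.0455 bits.
Huffman merges: 1/25+9/100→13/100; 13/100+1/4→19/50; 3/10+8/25→31/50; 19/50+31/50→1. L = 213/100 ≈ 2.1300.
L − H = 2.1300 − 2.0455 = 0.084 bits.

0.084 bits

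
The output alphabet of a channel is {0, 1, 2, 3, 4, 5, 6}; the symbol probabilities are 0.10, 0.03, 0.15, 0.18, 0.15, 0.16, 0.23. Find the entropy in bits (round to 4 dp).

2.6610 bits

H = −Σ pᵢ log₂ pᵢ.
−0.10·log₂(0.10) = 0.3322
−0.03·log₂(0.03) = 0.1518
−0.15·log₂(0.15) = 0.4105
−0.18·log₂(0.18) = 0.4453
−0.15·log₂(0.15) = 0.4105
−0.16·log₂(0.16) = 0.4230
−0.23·log₂(0.23) = 0.4877
Sum ≈ 2.6610 → 2.6610 bits.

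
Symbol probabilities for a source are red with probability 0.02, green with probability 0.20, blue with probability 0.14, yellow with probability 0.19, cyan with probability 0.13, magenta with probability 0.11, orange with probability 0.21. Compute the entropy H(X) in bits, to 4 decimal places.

2.6354 bits

H = −Σ pᵢ log₂ pᵢ.
−0.02·log₂(0.02) = 0.1129
−0.20·log₂(0.20) = 0.4644
−0.14·log₂(0.14) = 0.3971
−0.19·log₂(0.19) = 0.4552
−0.13·log₂(0.13) = 0.3826
−0.11·log₂(0.11) = 0.3503
−0.21·log₂(0.21) = 0.4728
Sum ≈ 2.6354 → 2.6354 bits.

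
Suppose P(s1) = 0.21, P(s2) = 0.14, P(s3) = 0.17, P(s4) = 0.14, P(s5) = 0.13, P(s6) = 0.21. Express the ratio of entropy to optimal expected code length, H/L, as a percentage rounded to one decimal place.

Entropy H = −Σ p log₂ p ≈ 2.5571 bits.
Huffman merges: 13/100+7/50→27/100; 7/50+17/100→31/100; 21/100+21/100→21/50; 27/100+31/100→29/50; 21/50+29/50→1. L = 129/50 ≈ 2.5800.
Efficiency = H/L = 2.5571/2.5800 = 99.1%.

99.1%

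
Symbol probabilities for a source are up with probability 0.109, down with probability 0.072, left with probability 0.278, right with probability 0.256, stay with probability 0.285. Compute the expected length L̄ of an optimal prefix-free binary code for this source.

2.181 bits/symbol

Repeatedly combine the two least-probable nodes; the expected code length is the sum of the merged weights.
merge 9/125 + 109/1000 → 181/1000
merge 181/1000 + 32/125 → 437/1000
merge 139/500 + 57/200 → 563/1000
merge 437/1000 + 563/1000 → 1
L = 181/1000 + 437/1000 + 563/1000 + 1 = 2181/1000 = 2.181 bits/symbol.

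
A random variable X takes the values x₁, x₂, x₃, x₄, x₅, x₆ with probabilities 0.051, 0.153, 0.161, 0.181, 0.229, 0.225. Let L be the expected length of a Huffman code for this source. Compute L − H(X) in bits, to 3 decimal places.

Entropy H = −Σ p log₂ p ≈ 2.4751 bits.
Huffman merges: 51/1000+153/1000→51/250; 161/1000+181/1000→171/500; 51/250+9/40→429/1000; 229/1000+171/500→571/1000; 429/1000+571/1000→1. L = 1273/500 ≈ 2.5460.
L − H = 2.5460 − 2.4751 = 0.071 bits.

0.071 bits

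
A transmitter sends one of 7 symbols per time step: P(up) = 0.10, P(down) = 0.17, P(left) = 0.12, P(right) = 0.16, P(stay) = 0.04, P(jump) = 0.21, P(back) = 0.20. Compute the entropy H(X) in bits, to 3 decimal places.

H = −Σ pᵢ log₂ pᵢ.
−0.10·log₂(0.10) = 0.3322
−0.17·log₂(0.17) = 0.4346
−0.12·log₂(0.12) = 0.3671
−0.16·log₂(0.16) = 0.4230
−0.04·log₂(0.04) = 0.1858
−0.21·log₂(0.21) = 0.4728
−0.20·log₂(0.20) = 0.4644
Sum ≈ 2.6798 → 2.680 bits.

2.680 bits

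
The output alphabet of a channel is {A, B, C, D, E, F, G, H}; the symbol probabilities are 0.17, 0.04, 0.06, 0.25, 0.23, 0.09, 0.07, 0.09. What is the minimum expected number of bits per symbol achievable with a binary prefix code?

2.78 bits/symbol

Repeatedly combine the two least-probable nodes; the expected code length is the sum of the merged weights.
merge 1/25 + 3/50 → 1/10
merge 7/100 + 9/100 → 4/25
merge 9/100 + 1/10 → 19/100
merge 4/25 + 17/100 → 33/100
merge 19/100 + 23/100 → 21/50
merge 1/4 + 33/100 → 29/50
merge 21/50 + 29/50 → 1
L = 1/10 + 4/25 + 19/100 + 33/100 + 21/50 + 29/50 + 1 = 139/50 = 2.78 bits/symbol.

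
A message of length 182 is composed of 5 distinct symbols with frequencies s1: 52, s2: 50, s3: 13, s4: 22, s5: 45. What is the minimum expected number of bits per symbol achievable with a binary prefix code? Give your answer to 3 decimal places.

2.192 bits/symbol

Probabilities are the counts divided by 182.
Repeatedly combine the two least-probable nodes; the expected code length is the sum of the merged weights.
merge 1/14 + 11/91 → 5/26
merge 5/26 + 45/182 → 40/91
merge 25/91 + 2/7 → 51/91
merge 40/91 + 51/91 → 1
L = 5/26 + 40/91 + 51/91 + 1 = 57/26 ≈ 2.192 bits/symbol.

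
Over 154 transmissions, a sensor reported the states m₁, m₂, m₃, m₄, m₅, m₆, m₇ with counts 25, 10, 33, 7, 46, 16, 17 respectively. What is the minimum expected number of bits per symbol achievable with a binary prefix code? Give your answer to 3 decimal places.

2.597 bits/symbol

Probabilities are the counts divided by 154.
Repeatedly combine the two least-probable nodes; the expected code length is the sum of the merged weights.
merge 1/22 + 5/77 → 17/154
merge 8/77 + 17/154 → 3/14
merge 17/154 + 25/154 → 3/11
merge 3/14 + 3/14 → 3/7
merge 3/11 + 23/77 → 4/7
merge 3/7 + 4/7 → 1
L = 17/154 + 3/14 + 3/11 + 3/7 + 4/7 + 1 = 200/77 ≈ 2.597 bits/symbol.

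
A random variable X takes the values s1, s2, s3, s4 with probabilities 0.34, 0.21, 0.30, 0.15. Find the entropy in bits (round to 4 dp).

H = −Σ pᵢ log₂ pᵢ.
−0.34·log₂(0.34) = 0.5292
−0.21·log₂(0.21) = 0.4728
−0.30·log₂(0.30) = 0.5211
−0.15·log₂(0.15) = 0.4105
Sum ≈ 1.9336 → 1.9336 bits.

1.9336 bits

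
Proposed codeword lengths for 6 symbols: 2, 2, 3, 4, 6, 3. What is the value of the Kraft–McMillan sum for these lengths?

0.828125

With common denominator 2^6 = 64: Σ 2^(−ℓᵢ) = 16/64 + 16/64 + 8/64 + 4/64 + 1/64 + 8/64 = 53/64 = 0.828125.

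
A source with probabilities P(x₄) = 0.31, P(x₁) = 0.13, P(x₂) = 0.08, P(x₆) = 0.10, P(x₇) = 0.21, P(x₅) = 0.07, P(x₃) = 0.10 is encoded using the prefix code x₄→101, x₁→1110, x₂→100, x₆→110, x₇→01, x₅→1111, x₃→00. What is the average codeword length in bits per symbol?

2.89 bits/symbol

L̄ = Σ pᵢ·ℓᵢ = 0.31·3 + 0.13·4 + 0.08·3 + 0.10·3 + 0.21·2 + 0.07·4 + 0.10·2 = 2.89 bits/symbol.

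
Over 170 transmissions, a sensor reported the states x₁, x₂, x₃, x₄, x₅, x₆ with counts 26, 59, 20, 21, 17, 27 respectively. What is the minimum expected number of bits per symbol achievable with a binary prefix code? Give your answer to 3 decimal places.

2.494 bits/symbol

Probabilities are the counts divided by 170.
Repeatedly combine the two least-probable nodes; the expected code length is the sum of the merged weights.
merge 1/10 + 2/17 → 37/170
merge 21/170 + 13/85 → 47/170
merge 27/170 + 37/170 → 32/85
merge 47/170 + 59/170 → 53/85
merge 32/85 + 53/85 → 1
L = 37/170 + 47/170 + 32/85 + 53/85 + 1 = 212/85 ≈ 2.494 bits/symbol.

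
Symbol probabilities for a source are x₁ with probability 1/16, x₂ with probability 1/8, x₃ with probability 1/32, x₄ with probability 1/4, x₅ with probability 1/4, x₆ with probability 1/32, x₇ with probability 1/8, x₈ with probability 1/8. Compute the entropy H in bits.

Each probability is a power of 1/2, so log₂(1/p) is an integer.
H = Σ p·log₂(1/p) = 1/16·4 + 1/8·3 + 1/32·5 + 1/4·2 + 1/4·2 + 1/32·5 + 1/8·3 + 1/8·3 = 2.6875 bits.

2.6875 bits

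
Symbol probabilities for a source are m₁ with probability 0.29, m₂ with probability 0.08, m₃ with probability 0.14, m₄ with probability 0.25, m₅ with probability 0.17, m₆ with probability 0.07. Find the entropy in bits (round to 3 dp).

H = −Σ pᵢ log₂ pᵢ.
−0.29·log₂(0.29) = 0.5179
−0.08·log₂(0.08) = 0.2915
−0.14·log₂(0.14) = 0.3971
−0.25·log₂(0.25) = 0.5000
−0.17·log₂(0.17) = 0.4346
−0.07·log₂(0.07) = 0.2686
Sum ≈ 2.4097 → 2.410 bits.

2.410 bits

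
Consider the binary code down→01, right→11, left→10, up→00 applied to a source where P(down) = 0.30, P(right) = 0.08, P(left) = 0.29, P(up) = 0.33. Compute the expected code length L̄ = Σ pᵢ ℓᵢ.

2 bits/symbol

L̄ = Σ pᵢ·ℓᵢ = 0.30·2 + 0.08·2 + 0.29·2 + 0.33·2 = 2 bits/symbol.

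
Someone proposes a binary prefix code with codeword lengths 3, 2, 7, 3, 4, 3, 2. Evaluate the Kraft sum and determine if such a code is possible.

With common denominator 2^7 = 128: Σ 2^(−ℓᵢ) = 16/128 + 32/128 + 1/128 + 16/128 + 8/128 + 16/128 + 32/128 = 121/128 = 0.9453125.
Kraft's inequality requires Σ ≤ 1; here Σ = 0.9453125 ≤ 1, so such a prefix code exists.

0.9453125; yes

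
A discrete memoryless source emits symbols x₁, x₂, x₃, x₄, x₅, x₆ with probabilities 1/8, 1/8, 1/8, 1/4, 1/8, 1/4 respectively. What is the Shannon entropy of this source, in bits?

2.5 bits

Each probability is a power of 1/2, so log₂(1/p) is an integer.
H = Σ p·log₂(1/p) = 1/8·3 + 1/8·3 + 1/8·3 + 1/4·2 + 1/8·3 + 1/4·2 = 2.5 bits.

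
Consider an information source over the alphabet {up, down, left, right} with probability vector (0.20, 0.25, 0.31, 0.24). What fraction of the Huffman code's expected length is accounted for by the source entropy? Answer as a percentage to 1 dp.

99.1%

Entropy H = −Σ p log₂ p ≈ 1.9823 bits.
Huffman merges: 1/5+6/25→11/25; 1/4+31/100→14/25; 11/25+14/25→1. L = 2 ≈ 2.0000.
Efficiency = H/L = 1.9823/2.0000 = 99.1%.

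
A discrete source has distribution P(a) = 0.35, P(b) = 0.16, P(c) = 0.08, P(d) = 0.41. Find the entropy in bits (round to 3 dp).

1.772 bits

H = −Σ pᵢ log₂ pᵢ.
−0.35·log₂(0.35) = 0.5301
−0.16·log₂(0.16) = 0.4230
−0.08·log₂(0.08) = 0.2915
−0.41·log₂(0.41) = 0.5274
Sum ≈ 1.7720 → 1.772 bits.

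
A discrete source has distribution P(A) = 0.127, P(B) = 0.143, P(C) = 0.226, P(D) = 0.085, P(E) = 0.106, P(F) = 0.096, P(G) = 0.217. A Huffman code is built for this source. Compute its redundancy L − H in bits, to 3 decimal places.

Entropy H = −Σ p log₂ p ≈ 2.7126 bits.
Huffman merges: 17/200+12/125→181/1000; 53/500+127/1000→233/1000; 143/1000+181/1000→81/250; 217/1000+113/500→443/1000; 233/1000+81/250→557/1000; 443/1000+557/1000→1. L = 1369/500 ≈ 2.7380.
L − H = 2.7380 − 2.7126 = 0.025 bits.

0.025 bits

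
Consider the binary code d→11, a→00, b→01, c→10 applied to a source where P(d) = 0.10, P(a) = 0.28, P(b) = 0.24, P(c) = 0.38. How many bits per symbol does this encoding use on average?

L̄ = Σ pᵢ·ℓᵢ = 0.10·2 + 0.28·2 + 0.24·2 + 0.38·2 = 2 bits/symbol.

2 bits/symbol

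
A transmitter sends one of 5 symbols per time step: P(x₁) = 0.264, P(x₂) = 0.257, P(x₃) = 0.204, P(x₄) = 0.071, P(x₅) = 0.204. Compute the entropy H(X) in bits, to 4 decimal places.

H = −Σ pᵢ log₂ pᵢ.
−0.264·log₂(0.264) = 0.5072
−0.257·log₂(0.257) = 0.5038
−0.204·log₂(0.204) = 0.4678
−0.071·log₂(0.071) = 0.2709
−0.204·log₂(0.204) = 0.4678
Sum ≈ 2.2176 → 2.2176 bits.

2.2176 bits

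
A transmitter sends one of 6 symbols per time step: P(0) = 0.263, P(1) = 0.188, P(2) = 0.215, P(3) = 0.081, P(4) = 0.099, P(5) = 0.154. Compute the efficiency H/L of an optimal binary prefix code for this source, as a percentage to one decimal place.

Entropy H = −Σ p log₂ p ≈ 2.4765 bits.
Huffman merges: 81/1000+99/1000→9/50; 77/500+9/50→167/500; 47/250+43/200→403/1000; 263/1000+167/500→597/1000; 403/1000+597/1000→1. L = 1257/500 ≈ 2.5140.
Efficiency = H/L = 2.4765/2.5140 = 98.5%.

98.5%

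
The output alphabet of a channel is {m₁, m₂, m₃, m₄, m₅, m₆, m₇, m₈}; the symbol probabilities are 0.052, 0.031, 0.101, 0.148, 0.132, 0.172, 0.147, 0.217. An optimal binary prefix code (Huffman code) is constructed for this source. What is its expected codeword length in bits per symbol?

Repeatedly combine the two least-probable nodes; the expected code length is the sum of the merged weights.
merge 31/1000 + 13/250 → 83/1000
merge 83/1000 + 101/1000 → 23/125
merge 33/250 + 147/1000 → 279/1000
merge 37/250 + 43/250 → 8/25
merge 23/125 + 217/1000 → 401/1000
merge 279/1000 + 8/25 → 599/1000
merge 401/1000 + 599/1000 → 1
L = 83/1000 + 23/125 + 279/1000 + 8/25 + 401/1000 + 599/1000 + 1 = 1433/500 = 2.866 bits/symbol.

2.866 bits/symbol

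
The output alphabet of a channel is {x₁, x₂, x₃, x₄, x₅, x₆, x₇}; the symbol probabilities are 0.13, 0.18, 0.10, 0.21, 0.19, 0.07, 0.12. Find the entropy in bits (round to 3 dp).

2.724 bits

H = −Σ pᵢ log₂ pᵢ.
−0.13·log₂(0.13) = 0.3826
−0.18·log₂(0.18) = 0.4453
−0.10·log₂(0.10) = 0.3322
−0.21·log₂(0.21) = 0.4728
−0.19·log₂(0.19) = 0.4552
−0.07·log₂(0.07) = 0.2686
−0.12·log₂(0.12) = 0.3671
Sum ≈ 2.7238 → 2.724 bits.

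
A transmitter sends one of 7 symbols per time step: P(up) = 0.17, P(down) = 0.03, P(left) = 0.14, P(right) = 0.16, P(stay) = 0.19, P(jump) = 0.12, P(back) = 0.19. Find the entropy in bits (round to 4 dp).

H = −Σ pᵢ log₂ pᵢ.
−0.17·log₂(0.17) = 0.4346
−0.03·log₂(0.03) = 0.1518
−0.14·log₂(0.14) = 0.3971
−0.16·log₂(0.16) = 0.4230
−0.19·log₂(0.19) = 0.4552
−0.12·log₂(0.12) = 0.3671
−0.19·log₂(0.19) = 0.4552
Sum ≈ 2.6840 → 2.6840 bits.

2.6840 bits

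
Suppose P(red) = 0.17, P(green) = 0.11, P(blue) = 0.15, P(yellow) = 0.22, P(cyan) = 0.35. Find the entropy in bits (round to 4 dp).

2.2061 bits

H = −Σ pᵢ log₂ pᵢ.
−0.17·log₂(0.17) = 0.4346
−0.11·log₂(0.11) = 0.3503
−0.15·log₂(0.15) = 0.4105
−0.22·log₂(0.22) = 0.4806
−0.35·log₂(0.35) = 0.5301
Sum ≈ 2.2061 → 2.2061 bits.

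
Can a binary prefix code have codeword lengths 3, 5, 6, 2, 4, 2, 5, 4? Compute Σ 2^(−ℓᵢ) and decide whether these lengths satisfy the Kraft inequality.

0.828125; yes

With common denominator 2^6 = 64: Σ 2^(−ℓᵢ) = 8/64 + 2/64 + 1/64 + 16/64 + 4/64 + 16/64 + 2/64 + 4/64 = 53/64 = 0.828125.
Kraft's inequality requires Σ ≤ 1; here Σ = 0.828125 ≤ 1, so such a prefix code exists.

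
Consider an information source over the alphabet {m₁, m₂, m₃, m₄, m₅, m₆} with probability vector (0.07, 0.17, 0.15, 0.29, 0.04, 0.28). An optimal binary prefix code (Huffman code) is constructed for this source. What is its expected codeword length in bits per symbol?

Repeatedly combine the two least-probable nodes; the expected code length is the sum of the merged weights.
merge 1/25 + 7/100 → 11/100
merge 11/100 + 3/20 → 13/50
merge 17/100 + 13/50 → 43/100
merge 7/25 + 29/100 → 57/100
merge 43/100 + 57/100 → 1
L = 11/100 + 13/50 + 43/100 + 57/100 + 1 = 237/100 = 2.37 bits/symbol.

2.37 bits/symbol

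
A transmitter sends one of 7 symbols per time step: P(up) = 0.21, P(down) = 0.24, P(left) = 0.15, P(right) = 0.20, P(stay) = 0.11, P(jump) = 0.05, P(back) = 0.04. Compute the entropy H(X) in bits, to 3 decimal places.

H = −Σ pᵢ log₂ pᵢ.
−0.21·log₂(0.21) = 0.4728
−0.24·log₂(0.24) = 0.4941
−0.15·log₂(0.15) = 0.4105
−0.20·log₂(0.20) = 0.4644
−0.11·log₂(0.11) = 0.3503
−0.05·log₂(0.05) = 0.2161
−0.04·log₂(0.04) = 0.1858
Sum ≈ 2.5940 → 2.594 bits.

2.594 bits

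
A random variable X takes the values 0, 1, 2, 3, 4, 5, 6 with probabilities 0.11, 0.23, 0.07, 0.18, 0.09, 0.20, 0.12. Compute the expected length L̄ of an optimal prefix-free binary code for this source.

Repeatedly combine the two least-probable nodes; the expected code length is the sum of the merged weights.
merge 7/100 + 9/100 → 4/25
merge 11/100 + 3/25 → 23/100
merge 4/25 + 9/50 → 17/50
merge 1/5 + 23/100 → 43/100
merge 23/100 + 17/50 → 57/100
merge 43/100 + 57/100 → 1
L = 4/25 + 23/100 + 17/50 + 43/100 + 57/100 + 1 = 273/100 = 2.73 bits/symbol.

2.73 bits/symbol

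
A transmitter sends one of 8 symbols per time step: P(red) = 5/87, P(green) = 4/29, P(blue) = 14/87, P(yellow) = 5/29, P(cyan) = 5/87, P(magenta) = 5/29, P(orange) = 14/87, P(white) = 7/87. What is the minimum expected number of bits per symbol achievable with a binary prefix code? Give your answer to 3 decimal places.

Repeatedly combine the two least-probable nodes; the expected code length is the sum of the merged weights.
merge 5/87 + 5/87 → 10/87
merge 7/87 + 10/87 → 17/87
merge 4/29 + 14/87 → 26/87
merge 14/87 + 5/29 → 1/3
merge 5/29 + 17/87 → 32/87
merge 26/87 + 1/3 → 55/87
merge 32/87 + 55/87 → 1
L = 10/87 + 17/87 + 26/87 + 1/3 + 32/87 + 55/87 + 1 = 256/87 ≈ 2.943 bits/symbol.

2.943 bits/symbol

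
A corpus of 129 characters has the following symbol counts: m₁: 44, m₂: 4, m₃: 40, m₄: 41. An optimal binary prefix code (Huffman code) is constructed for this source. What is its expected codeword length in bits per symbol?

2 bits/symbol

Probabilities are the counts divided by 129.
Repeatedly combine the two least-probable nodes; the expected code length is the sum of the merged weights.
merge 4/129 + 40/129 → 44/129
merge 41/129 + 44/129 → 85/129
merge 44/129 + 85/129 → 1
L = 44/129 + 85/129 + 1 = 2 bits/symbol.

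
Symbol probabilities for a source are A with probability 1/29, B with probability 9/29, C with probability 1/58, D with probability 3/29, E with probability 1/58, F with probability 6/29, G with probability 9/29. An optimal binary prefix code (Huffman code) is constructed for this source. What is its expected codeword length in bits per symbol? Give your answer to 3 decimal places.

Repeatedly combine the two least-probable nodes; the expected code length is the sum of the merged weights.
merge 1/58 + 1/58 → 1/29
merge 1/29 + 1/29 → 2/29
merge 2/29 + 3/29 → 5/29
merge 5/29 + 6/29 → 11/29
merge 9/29 + 9/29 → 18/29
merge 11/29 + 18/29 → 1
L = 1/29 + 2/29 + 5/29 + 11/29 + 18/29 + 1 = 66/29 ≈ 2.276 bits/symbol.

2.276 bits/symbol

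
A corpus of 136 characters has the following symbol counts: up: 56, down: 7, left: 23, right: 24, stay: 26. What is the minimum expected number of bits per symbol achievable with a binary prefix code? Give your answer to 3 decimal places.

2.176 bits/symbol

Probabilities are the counts divided by 136.
Repeatedly combine the two least-probable nodes; the expected code length is the sum of the merged weights.
merge 7/136 + 23/136 → 15/68
merge 3/17 + 13/68 → 25/68
merge 15/68 + 25/68 → 10/17
merge 7/17 + 10/17 → 1
L = 15/68 + 25/68 + 10/17 + 1 = 37/17 ≈ 2.176 bits/symbol.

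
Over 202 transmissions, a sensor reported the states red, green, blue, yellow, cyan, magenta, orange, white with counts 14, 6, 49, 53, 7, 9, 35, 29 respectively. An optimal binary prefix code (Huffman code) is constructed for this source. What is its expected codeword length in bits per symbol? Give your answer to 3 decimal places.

2.668 bits/symbol

Probabilities are the counts divided by 202.
Repeatedly combine the two least-probable nodes; the expected code length is the sum of the merged weights.
merge 3/101 + 7/202 → 13/202
merge 9/202 + 13/202 → 11/101
merge 7/101 + 11/101 → 18/101
merge 29/202 + 35/202 → 32/101
merge 18/101 + 49/202 → 85/202
merge 53/202 + 32/101 → 117/202
merge 85/202 + 117/202 → 1
L = 13/202 + 11/101 + 18/101 + 32/101 + 85/202 + 117/202 + 1 = 539/202 ≈ 2.668 bits/symbol.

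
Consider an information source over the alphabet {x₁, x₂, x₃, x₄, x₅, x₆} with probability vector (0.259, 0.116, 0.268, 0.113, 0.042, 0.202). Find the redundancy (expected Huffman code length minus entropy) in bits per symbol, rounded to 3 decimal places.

Entropy H = −Σ p log₂ p ≈ 2.3881 bits.
Huffman merges: 21/500+113/1000→31/200; 29/250+31/200→271/1000; 101/500+259/1000→461/1000; 67/250+271/1000→539/1000; 461/1000+539/1000→1. L = 1213/500 ≈ 2.4260.
L − H = 2.4260 − 2.3881 = 0.038 bits.

0.038 bits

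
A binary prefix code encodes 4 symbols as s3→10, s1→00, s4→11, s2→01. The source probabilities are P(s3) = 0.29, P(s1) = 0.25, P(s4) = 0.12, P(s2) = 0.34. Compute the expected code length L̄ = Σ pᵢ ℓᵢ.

L̄ = Σ pᵢ·ℓᵢ = 0.29·2 + 0.25·2 + 0.12·2 + 0.34·2 = 2 bits/symbol.

2 bits/symbol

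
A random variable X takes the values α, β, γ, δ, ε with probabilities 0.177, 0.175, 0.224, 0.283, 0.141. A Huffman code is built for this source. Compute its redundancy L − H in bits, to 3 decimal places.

0.036 bits

Entropy H = −Σ p log₂ p ≈ 2.2796 bits.
Huffman merges: 141/1000+7/40→79/250; 177/1000+28/125→401/1000; 283/1000+79/250→599/1000; 401/1000+599/1000→1. L = 579/250 ≈ 2.3160.
L − H = 2.3160 − 2.2796 = 0.036 bits.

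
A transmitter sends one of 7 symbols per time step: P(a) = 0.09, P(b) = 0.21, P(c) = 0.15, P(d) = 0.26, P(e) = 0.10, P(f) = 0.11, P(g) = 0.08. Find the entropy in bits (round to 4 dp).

2.6753 bits

H = −Σ pᵢ log₂ pᵢ.
−0.09·log₂(0.09) = 0.3127
−0.21·log₂(0.21) = 0.4728
−0.15·log₂(0.15) = 0.4105
−0.26·log₂(0.26) = 0.5053
−0.10·log₂(0.10) = 0.3322
−0.11·log₂(0.11) = 0.3503
−0.08·log₂(0.08) = 0.2915
Sum ≈ 2.6753 → 2.6753 bits.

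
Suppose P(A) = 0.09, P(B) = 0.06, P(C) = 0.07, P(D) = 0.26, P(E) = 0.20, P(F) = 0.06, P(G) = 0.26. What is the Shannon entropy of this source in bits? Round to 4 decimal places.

2.5432 bits

H = −Σ pᵢ log₂ pᵢ.
−0.09·log₂(0.09) = 0.3127
−0.06·log₂(0.06) = 0.2435
−0.07·log₂(0.07) = 0.2686
−0.26·log₂(0.26) = 0.5053
−0.20·log₂(0.20) = 0.4644
−0.06·log₂(0.06) = 0.2435
−0.26·log₂(0.26) = 0.5053
Sum ≈ 2.5432 → 2.5432 bits.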